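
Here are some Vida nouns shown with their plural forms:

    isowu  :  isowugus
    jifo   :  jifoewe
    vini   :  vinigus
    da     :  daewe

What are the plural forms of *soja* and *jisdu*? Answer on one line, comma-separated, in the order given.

sojaewe, jisdugus

Looking at the last vowel of each stem: -gus when the last vowel of the stem is a high vowel (*isowu*, *vini*); -ewe when the last vowel of the stem is a non-high vowel (*jifo*, *da*).
Since the last vowel of *soja* is /a/ (a non-high vowel), it takes -ewe, giving *sojaewe*.
*jisdu*: last vowel = /u/, a high vowel → -gus → *jisdugus*.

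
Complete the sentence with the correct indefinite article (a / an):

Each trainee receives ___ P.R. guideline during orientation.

The indefinite article is chosen by the initial *sound* of the following word, not its spelling.
The initialism *P.R.* is read letter by letter; the first letter, P, is pronounced /piː/, which begins with a consonant sound.
So the article is *a*: Each trainee receives a P.R. guideline during orientation.

a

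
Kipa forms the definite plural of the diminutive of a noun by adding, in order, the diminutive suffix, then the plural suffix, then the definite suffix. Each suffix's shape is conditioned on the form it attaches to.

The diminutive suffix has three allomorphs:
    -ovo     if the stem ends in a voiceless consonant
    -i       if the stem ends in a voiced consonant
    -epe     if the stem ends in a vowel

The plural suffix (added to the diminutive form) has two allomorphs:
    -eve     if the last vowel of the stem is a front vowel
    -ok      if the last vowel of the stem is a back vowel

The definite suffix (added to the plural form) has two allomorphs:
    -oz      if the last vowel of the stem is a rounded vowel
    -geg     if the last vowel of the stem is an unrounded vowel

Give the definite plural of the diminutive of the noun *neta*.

netaepeevegeg

*neta* — final sound /a/ (a vowel) → -epe → *netaepe*.
The diminutive form *netaepe*: last vowel = /e/, a front vowel → -eve → *netaepeeve*.
The last vowel of the plural form *netaepeeve* is /e/, which is an unrounded vowel, so the definite suffix is -geg, giving *netaepeevegeg*.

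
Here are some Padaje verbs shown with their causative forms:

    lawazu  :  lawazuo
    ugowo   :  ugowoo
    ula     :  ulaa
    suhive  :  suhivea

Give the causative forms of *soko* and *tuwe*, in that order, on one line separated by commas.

sokoo, tuwea

Looking at the last vowel of each stem: -o when the last vowel of the stem is a rounded vowel (*lawazu*, *ugowo*); -a when the last vowel of the stem is an unrounded vowel (*ula*, *suhive*).
Since the last vowel of *soko* is /o/ (a rounded vowel), it takes -o, giving *sokoo*.
*tuwe* — last vowel /e/ (an unrounded vowel) → -a → *tuwea*.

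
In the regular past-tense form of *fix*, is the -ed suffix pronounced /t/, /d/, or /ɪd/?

/t/

The stem *fix* ends in a voiceless consonant other than /t/.
The -ed suffix is realized as /ɪd/ after /t, d/; as /t/ after other voiceless consonants; and as /d/ after other voiced sounds.
So -ed on *fix* is pronounced /t/.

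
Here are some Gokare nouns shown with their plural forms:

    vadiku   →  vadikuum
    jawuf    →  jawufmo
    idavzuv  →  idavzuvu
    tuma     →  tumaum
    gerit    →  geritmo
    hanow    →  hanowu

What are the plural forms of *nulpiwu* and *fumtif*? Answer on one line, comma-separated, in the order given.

The alternation tracks the final sound of the stem — -mo when the stem ends in a voiceless consonant (*jawuf*, *gerit*); -u when the stem ends in a voiced consonant (*idavzuv*, *hanow*); -um when the stem ends in a vowel (*vadiku*, *tuma*).
*nulpiwu* — final sound /u/ (a vowel) → -um → *nulpiwuum*.
The final sound of *fumtif* is /f/, which is a voiceless consonant, so the suffix is -mo, giving *fumtifmo*.

nulpiwuum, fumtifmo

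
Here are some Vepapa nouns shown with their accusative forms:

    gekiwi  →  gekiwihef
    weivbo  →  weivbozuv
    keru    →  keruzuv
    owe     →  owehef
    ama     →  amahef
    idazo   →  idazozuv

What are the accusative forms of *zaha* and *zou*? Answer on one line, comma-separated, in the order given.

The alternation tracks the last vowel of the stem — -zuv when the last vowel of the stem is a rounded vowel (*weivbo*, *keru*, *idazo*); -hef when the last vowel of the stem is an unrounded vowel (*gekiwi*, *owe*, *ama*).
Since the last vowel of *zaha* is /a/ (an unrounded vowel), it takes -hef, giving *zahahef*.
*zou* — last vowel /u/ (a rounded vowel) → -zuv → *zouzuv*.

zahahef, zouzuv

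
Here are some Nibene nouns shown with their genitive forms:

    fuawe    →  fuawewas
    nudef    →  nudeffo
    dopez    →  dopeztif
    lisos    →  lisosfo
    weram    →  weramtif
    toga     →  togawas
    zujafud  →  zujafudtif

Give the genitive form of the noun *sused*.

The pattern is voicing of the final sound: -fo when the stem ends in a voiceless consonant (*nudef*, *lisos*); -tif when the stem ends in a voiced consonant (*dopez*, *weram*, *zujafud*); -was when the stem ends in a vowel (*fuawe*, *toga*).
The final sound of *sused* is /d/, which is a voiced consonant, so the suffix is -tif, giving *susedtif*.

susedtif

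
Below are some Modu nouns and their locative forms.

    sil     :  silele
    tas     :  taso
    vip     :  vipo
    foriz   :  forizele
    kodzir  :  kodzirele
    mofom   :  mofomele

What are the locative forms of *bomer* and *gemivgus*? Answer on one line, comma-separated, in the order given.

The alternation tracks the final consonant of the stem — -o when the stem ends in a voiceless consonant (*tas*, *vip*); -ele when the stem ends in a voiced consonant (*sil*, *foriz*, *kodzir*, *mofom*).
Since the final consonant of *bomer* is /r/ (voiced), it takes -ele, giving *bomerele*.
Since the final consonant of *gemivgus* is /s/ (voiceless), it takes -o, giving *gemivguso*.

bomerele, gemivguso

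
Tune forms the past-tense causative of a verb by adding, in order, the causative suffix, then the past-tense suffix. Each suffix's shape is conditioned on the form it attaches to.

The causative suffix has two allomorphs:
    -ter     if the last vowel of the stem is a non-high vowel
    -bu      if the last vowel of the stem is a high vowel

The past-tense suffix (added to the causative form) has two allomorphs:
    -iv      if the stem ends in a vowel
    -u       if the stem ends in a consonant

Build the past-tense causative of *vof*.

*vof*: last vowel = /o/, a non-high vowel → -ter → *vofter*.
The causative form *vofter*: final sound = /r/, a consonant → -u → *vofteru*.

vofteru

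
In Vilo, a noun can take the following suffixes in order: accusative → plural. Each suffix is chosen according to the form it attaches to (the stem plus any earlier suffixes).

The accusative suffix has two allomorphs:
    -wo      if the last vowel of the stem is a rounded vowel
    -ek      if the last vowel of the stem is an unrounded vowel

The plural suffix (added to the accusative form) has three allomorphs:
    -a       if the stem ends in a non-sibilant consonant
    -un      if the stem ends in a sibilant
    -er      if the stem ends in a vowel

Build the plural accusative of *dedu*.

The last vowel of *dedu* is /u/, which is a rounded vowel, so the accusative suffix is -wo, giving *deduwo*.
The final sound of the accusative form *deduwo* is /o/, which is a vowel, so the plural suffix is -er, giving *deduwoer*.

deduwoer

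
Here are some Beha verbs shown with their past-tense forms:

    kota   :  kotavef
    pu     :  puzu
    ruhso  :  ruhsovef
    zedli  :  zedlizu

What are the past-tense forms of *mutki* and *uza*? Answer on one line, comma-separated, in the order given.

Looking at the last vowel of each stem: -zu when the last vowel of the stem is a high vowel (*pu*, *zedli*); -vef when the last vowel of the stem is a non-high vowel (*kota*, *ruhso*).
Since the last vowel of *mutki* is /i/ (a high vowel), it takes -zu, giving *mutkizu*.
*uza*: last vowel = /a/, a non-high vowel → -vef → *uzavef*.

mutkizu, uzavef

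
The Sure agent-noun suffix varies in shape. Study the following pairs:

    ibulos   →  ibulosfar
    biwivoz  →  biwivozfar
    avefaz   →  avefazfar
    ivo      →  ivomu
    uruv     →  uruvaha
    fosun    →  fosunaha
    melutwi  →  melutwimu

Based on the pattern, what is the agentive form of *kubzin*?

kubzinaha

The pattern is sibilance of the final sound: -far when the stem ends in a sibilant (*ibulos*, *biwivoz*, *avefaz*); -aha when the stem ends in a non-sibilant consonant (*uruv*, *fosun*); -mu when the stem ends in a vowel (*ivo*, *melutwi*).
*kubzin* — final sound /n/ (a non-sibilant consonant) → -aha → *kubzinaha*.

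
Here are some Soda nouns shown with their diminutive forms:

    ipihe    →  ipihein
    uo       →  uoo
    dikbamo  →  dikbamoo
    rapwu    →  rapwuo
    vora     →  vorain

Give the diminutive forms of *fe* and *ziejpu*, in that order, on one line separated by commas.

The suffix is conditioned by the last vowel: -o when the last vowel of the stem is a rounded vowel (*uo*, *dikbamo*, *rapwu*); -in when the last vowel of the stem is an unrounded vowel (*ipihe*, *vora*).
The last vowel of *fe* is /e/, which is an unrounded vowel, so the suffix is -in, giving *fein*.
*ziejpu*: last vowel = /u/, a rounded vowel → -o → *ziejpuo*.

fein, ziejpuo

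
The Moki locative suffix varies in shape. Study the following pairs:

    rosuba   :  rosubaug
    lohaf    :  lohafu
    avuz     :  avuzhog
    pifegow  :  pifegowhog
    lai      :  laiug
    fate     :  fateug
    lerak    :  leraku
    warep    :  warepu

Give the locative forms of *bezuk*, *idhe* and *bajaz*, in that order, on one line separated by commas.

bezuku, idheug, bajazhog

The alternation tracks the final sound of the stem — -u when the stem ends in a voiceless consonant (*lohaf*, *lerak*, *warep*); -hog when the stem ends in a voiced consonant (*avuz*, *pifegow*); -ug when the stem ends in a vowel (*rosuba*, *lai*, *fate*).
Since the final sound of *bezuk* is /k/ (a voiceless consonant), it takes -u, giving *bezuku*.
*idhe*: final sound = /e/, a vowel → -ug → *idheug*.
*bajaz* — final sound /z/ (a voiced consonant) → -hog → *bajazhog*.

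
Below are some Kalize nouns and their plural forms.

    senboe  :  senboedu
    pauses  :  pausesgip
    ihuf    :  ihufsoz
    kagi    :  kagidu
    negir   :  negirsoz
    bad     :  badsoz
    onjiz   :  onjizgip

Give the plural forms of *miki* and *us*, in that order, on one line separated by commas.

Looking at the final sound of each stem: -gip when the stem ends in a sibilant (*pauses*, *onjiz*); -soz when the stem ends in a non-sibilant consonant (*ihuf*, *negir*, *bad*); -du when the stem ends in a vowel (*senboe*, *kagi*).
*miki*: final sound = /i/, a vowel → -du → *mikidu*.
The final sound of *us* is /s/, which is a sibilant, so the suffix is -gip, giving *usgip*.

mikidu, usgip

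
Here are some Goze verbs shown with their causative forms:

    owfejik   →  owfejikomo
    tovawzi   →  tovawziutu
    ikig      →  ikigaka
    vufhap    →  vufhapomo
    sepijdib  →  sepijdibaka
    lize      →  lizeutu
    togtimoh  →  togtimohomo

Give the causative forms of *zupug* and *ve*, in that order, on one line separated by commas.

The suffix is conditioned by the final sound: -omo when the stem ends in a voiceless consonant (*owfejik*, *vufhap*, *togtimoh*); -aka when the stem ends in a voiced consonant (*ikig*, *sepijdib*); -utu when the stem ends in a vowel (*tovawzi*, *lize*).
*zupug*: final sound = /g/, a voiced consonant → -aka → *zupugaka*.
*ve* — final sound /e/ (a vowel) → -utu → *veutu*.

zupugaka, veutu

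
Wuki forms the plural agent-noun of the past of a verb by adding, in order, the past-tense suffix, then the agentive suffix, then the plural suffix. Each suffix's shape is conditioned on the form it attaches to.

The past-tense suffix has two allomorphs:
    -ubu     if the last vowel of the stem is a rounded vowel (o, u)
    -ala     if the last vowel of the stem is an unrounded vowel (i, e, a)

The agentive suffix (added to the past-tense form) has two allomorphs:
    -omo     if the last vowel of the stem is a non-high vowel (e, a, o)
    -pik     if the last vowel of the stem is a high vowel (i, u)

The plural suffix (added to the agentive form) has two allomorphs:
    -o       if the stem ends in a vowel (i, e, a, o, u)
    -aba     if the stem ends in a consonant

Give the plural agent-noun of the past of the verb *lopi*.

lopialaomoo

*lopi* — last vowel /i/ (an unrounded vowel) → -ala → *lopiala*.
Since the last vowel of the past-tense form *lopiala* is /a/ (a non-high vowel), it takes -omo, giving *lopialaomo*.
Since the final sound of the agentive form *lopialaomo* is /o/ (a vowel), it takes -o, giving *lopialaomoo*.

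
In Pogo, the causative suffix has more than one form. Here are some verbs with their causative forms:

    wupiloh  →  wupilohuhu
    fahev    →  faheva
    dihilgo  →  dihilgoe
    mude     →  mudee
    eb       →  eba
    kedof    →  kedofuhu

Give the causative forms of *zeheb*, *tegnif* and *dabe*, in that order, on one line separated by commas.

The suffix is conditioned by the final sound: -uhu when the stem ends in a voiceless consonant (*wupiloh*, *kedof*); -a when the stem ends in a voiced consonant (*fahev*, *eb*); -e when the stem ends in a vowel (*dihilgo*, *mude*).
The final sound of *zeheb* is /b/, which is a voiced consonant, so the suffix is -a, giving *zeheba*.
*tegnif*: final sound = /f/, a voiceless consonant → -uhu → *tegnifuhu*.
*dabe*: final sound = /e/, a vowel → -e → *dabee*.

zeheba, tegnifuhu, dabee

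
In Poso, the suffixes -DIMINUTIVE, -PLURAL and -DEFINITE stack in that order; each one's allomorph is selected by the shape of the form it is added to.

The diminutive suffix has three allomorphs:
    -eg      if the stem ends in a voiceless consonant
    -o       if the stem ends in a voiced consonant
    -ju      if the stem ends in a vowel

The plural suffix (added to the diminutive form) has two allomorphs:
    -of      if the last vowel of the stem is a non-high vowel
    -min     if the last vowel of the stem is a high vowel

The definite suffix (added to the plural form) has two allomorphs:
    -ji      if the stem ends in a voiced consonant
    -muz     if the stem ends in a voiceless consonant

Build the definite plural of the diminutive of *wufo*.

*wufo* — final sound /o/ (a vowel) → -ju → *wufoju*.
The diminutive form *wufoju* — last vowel /u/ (a high vowel) → -min → *wufojumin*.
Since the final consonant of the plural form *wufojumin* is /n/ (voiced), it takes -ji, giving *wufojuminji*.

wufojuminji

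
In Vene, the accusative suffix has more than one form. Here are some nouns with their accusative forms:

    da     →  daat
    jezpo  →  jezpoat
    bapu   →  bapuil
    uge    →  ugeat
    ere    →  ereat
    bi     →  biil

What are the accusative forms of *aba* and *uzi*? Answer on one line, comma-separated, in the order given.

The suffix is conditioned by the last vowel: -il when the last vowel of the stem is a high vowel (*bapu*, *bi*); -at when the last vowel of the stem is a non-high vowel (*da*, *jezpo*, *uge*, *ere*).
The last vowel of *aba* is /a/, which is a non-high vowel, so the suffix is -at, giving *abaat*.
*uzi*: last vowel = /i/, a high vowel → -il → *uziil*.

abaat, uziil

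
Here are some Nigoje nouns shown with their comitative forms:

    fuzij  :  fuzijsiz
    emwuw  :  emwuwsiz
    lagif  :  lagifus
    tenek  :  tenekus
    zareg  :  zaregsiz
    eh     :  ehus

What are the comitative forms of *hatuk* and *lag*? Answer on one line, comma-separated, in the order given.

hatukus, lagsiz

The alternation tracks the final consonant of the stem — -us when the stem ends in a voiceless consonant (*lagif*, *tenek*, *eh*); -siz when the stem ends in a voiced consonant (*fuzij*, *emwuw*, *zareg*).
*hatuk*: final consonant = /k/, voiceless → -us → *hatukus*.
*lag*: final consonant = /g/, voiced → -siz → *lagsiz*.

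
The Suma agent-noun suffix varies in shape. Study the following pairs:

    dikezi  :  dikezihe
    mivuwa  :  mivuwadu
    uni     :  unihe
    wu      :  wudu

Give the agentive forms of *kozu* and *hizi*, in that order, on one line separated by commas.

kozudu, hizihe

Looking at the last vowel of each stem: -he when the last vowel of the stem is a front vowel (*dikezi*, *uni*); -du when the last vowel of the stem is a back vowel (*mivuwa*, *wu*).
The last vowel of *kozu* is /u/, which is a back vowel, so the suffix is -du, giving *kozudu*.
*hizi*: last vowel = /i/, a front vowel → -he → *hizihe*.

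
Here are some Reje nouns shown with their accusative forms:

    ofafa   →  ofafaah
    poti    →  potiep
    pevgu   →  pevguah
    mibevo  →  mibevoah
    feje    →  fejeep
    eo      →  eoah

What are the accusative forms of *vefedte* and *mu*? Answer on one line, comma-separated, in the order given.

The suffix is conditioned by the last vowel: -ep when the last vowel of the stem is a front vowel (*poti*, *feje*); -ah when the last vowel of the stem is a back vowel (*ofafa*, *pevgu*, *mibevo*, *eo*).
*vefedte*: last vowel = /e/, a front vowel → -ep → *vefedteep*.
The last vowel of *mu* is /u/, which is a back vowel, so the suffix is -ah, giving *muah*.

vefedteep, muah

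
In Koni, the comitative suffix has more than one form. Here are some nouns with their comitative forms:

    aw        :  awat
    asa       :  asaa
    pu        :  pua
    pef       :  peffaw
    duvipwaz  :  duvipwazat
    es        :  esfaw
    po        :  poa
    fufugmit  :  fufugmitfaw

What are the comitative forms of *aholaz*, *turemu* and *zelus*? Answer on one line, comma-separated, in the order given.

aholazat, turemua, zelusfaw

The pattern is voicing of the final sound: -faw when the stem ends in a voiceless consonant (*pef*, *es*, *fufugmit*); -at when the stem ends in a voiced consonant (*aw*, *duvipwaz*); -a when the stem ends in a vowel (*asa*, *pu*, *po*).
*aholaz*: final sound = /z/, a voiced consonant → -at → *aholazat*.
The final sound of *turemu* is /u/, which is a vowel, so the suffix is -a, giving *turemua*.
*zelus* — final sound /s/ (a voiceless consonant) → -faw → *zelusfaw*.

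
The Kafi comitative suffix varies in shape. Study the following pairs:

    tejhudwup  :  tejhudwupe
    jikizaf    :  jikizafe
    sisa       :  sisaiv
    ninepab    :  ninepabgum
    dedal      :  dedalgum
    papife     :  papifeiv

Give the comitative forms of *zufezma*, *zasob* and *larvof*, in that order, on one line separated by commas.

The suffix is conditioned by the final sound: -e when the stem ends in a voiceless consonant (*tejhudwup*, *jikizaf*); -gum when the stem ends in a voiced consonant (*ninepab*, *dedal*); -iv when the stem ends in a vowel (*sisa*, *papife*).
Since the final sound of *zufezma* is /a/ (a vowel), it takes -iv, giving *zufezmaiv*.
The final sound of *zasob* is /b/, which is a voiced consonant, so the suffix is -gum, giving *zasobgum*.
The final sound of *larvof* is /f/, which is a voiceless consonant, so the suffix is -e, giving *larvofe*.

zufezmaiv, zasobgum, larvofe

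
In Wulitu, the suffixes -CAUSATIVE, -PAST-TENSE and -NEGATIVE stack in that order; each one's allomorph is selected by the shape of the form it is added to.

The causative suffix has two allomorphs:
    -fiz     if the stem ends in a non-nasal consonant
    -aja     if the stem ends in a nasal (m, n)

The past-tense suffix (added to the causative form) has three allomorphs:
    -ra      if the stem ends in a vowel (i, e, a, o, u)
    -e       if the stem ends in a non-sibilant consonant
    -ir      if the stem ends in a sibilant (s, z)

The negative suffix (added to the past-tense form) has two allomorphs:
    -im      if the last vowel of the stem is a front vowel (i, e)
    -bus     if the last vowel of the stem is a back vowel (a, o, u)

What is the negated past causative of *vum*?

*vum* — final consonant /m/ (a nasal) → -aja → *vumaja*.
Since the final sound of the causative form *vumaja* is /a/ (a vowel), it takes -ra, giving *vumajara*.
Since the last vowel of the past-tense form *vumajara* is /a/ (a back vowel), it takes -bus, giving *vumajarabus*.

vumajarabus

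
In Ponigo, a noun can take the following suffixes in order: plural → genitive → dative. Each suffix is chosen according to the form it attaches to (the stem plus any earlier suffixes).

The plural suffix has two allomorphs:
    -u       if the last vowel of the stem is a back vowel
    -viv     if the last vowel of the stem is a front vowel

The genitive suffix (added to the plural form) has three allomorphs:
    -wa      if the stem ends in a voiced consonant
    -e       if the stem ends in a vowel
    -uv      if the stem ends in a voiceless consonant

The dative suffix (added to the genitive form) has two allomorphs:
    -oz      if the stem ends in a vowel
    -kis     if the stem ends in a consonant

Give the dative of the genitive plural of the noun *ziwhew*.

The last vowel of *ziwhew* is /e/, which is a front vowel, so the plural suffix is -viv, giving *ziwhewviv*.
The plural form *ziwhewviv* — final sound /v/ (a voiced consonant) → -wa → *ziwhewvivwa*.
The genitive form *ziwhewvivwa* — final sound /a/ (a vowel) → -oz → *ziwhewvivwaoz*.

ziwhewvivwaoz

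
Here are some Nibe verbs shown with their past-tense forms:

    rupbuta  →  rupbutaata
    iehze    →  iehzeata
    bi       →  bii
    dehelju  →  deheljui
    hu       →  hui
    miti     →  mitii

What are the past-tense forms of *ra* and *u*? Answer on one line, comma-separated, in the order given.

raata, ui

Looking at the last vowel of each stem: -i when the last vowel of the stem is a high vowel (*bi*, *dehelju*, *hu*, *miti*); -ata when the last vowel of the stem is a non-high vowel (*rupbuta*, *iehze*).
*ra* — last vowel /a/ (a non-high vowel) → -ata → *raata*.
*u*: last vowel = /u/, a high vowel → -i → *ui*.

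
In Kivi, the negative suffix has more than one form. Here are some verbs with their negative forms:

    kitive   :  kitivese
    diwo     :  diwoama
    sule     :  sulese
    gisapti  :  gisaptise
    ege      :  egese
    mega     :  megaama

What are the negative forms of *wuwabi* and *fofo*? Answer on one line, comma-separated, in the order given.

wuwabise, fofoama

The alternation tracks the last vowel of the stem — -se when the last vowel of the stem is a front vowel (*kitive*, *sule*, *gisapti*, *ege*); -ama when the last vowel of the stem is a back vowel (*diwo*, *mega*).
The last vowel of *wuwabi* is /i/, which is a front vowel, so the suffix is -se, giving *wuwabise*.
*fofo*: last vowel = /o/, a back vowel → -ama → *fofoama*.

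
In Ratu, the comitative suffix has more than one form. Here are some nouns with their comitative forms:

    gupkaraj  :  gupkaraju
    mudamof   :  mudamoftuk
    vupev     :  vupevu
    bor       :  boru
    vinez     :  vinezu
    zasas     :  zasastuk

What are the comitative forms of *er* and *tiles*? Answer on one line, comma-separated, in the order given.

eru, tilestuk

The pattern is voicing of the final consonant: -tuk when the stem ends in a voiceless consonant (*mudamof*, *zasas*); -u when the stem ends in a voiced consonant (*gupkaraj*, *vupev*, *bor*, *vinez*).
*er*: final consonant = /r/, voiced → -u → *eru*.
*tiles*: final consonant = /s/, voiceless → -tuk → *tilestuk*.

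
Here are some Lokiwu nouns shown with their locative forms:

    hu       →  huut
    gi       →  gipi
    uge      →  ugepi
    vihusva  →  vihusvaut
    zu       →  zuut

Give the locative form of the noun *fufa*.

The pattern is front/back vowel harmony: -pi when the last vowel of the stem is a front vowel (*gi*, *uge*); -ut when the last vowel of the stem is a back vowel (*hu*, *vihusva*, *zu*).
Since the last vowel of *fufa* is /a/ (a back vowel), it takes -ut, giving *fufaut*.

fufaut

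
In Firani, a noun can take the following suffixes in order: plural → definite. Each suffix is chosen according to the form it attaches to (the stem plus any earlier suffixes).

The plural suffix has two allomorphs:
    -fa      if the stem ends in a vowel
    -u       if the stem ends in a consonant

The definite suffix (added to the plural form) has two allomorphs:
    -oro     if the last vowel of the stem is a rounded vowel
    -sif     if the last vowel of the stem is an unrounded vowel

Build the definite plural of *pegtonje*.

pegtonjefasif

*pegtonje* — final sound /e/ (a vowel) → -fa → *pegtonjefa*.
The last vowel of the plural form *pegtonjefa* is /a/, which is an unrounded vowel, so the definite suffix is -sif, giving *pegtonjefasif*.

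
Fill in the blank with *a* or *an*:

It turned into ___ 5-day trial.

The indefinite article is chosen by the initial *sound* of the following word, not its spelling.
The number *5* is spoken "five", beginning with /faɪv/ — a consonant sound.
So the article is *a*: It turned into a 5-day trial.

a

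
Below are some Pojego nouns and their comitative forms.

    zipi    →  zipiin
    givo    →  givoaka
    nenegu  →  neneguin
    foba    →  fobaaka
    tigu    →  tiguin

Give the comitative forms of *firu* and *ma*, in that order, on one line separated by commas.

firuin, maaka

The alternation tracks the last vowel of the stem — -in when the last vowel of the stem is a high vowel (*zipi*, *nenegu*, *tigu*); -aka when the last vowel of the stem is a non-high vowel (*givo*, *foba*).
*firu*: last vowel = /u/, a high vowel → -in → *firuin*.
Since the last vowel of *ma* is /a/ (a non-high vowel), it takes -aka, giving *maaka*.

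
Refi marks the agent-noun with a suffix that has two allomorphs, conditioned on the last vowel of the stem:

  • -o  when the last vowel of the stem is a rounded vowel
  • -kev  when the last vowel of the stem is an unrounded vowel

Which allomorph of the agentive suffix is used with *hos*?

-o

Since the last vowel of *hos* is /o/ (a rounded vowel), it takes -o.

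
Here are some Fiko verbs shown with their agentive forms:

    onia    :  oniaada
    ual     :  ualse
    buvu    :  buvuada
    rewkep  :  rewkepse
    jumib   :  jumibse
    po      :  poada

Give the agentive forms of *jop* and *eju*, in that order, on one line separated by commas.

The alternation tracks the final sound of the stem — -se when the stem ends in a consonant (*ual*, *rewkep*, *jumib*); -ada when the stem ends in a vowel (*onia*, *buvu*, *po*).
The final sound of *jop* is /p/, which is a consonant, so the suffix is -se, giving *jopse*.
The final sound of *eju* is /u/, which is a vowel, so the suffix is -ada, giving *ejuada*.

jopse, ejuada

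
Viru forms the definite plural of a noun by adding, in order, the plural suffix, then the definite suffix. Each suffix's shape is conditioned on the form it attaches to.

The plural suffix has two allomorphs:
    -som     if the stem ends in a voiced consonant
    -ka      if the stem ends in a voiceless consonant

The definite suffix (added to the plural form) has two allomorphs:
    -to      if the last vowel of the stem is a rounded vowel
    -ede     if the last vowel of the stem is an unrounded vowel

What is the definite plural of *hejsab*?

hejsabsomto

*hejsab*: final consonant = /b/, voiced → -som → *hejsabsom*.
The last vowel of the plural form *hejsabsom* is /o/, which is a rounded vowel, so the definite suffix is -to, giving *hejsabsomto*.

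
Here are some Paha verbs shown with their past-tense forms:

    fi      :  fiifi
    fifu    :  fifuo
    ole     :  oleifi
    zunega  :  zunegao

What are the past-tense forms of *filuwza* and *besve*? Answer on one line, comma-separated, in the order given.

filuwzao, besveifi

Looking at the last vowel of each stem: -ifi when the last vowel of the stem is a front vowel (*fi*, *ole*); -o when the last vowel of the stem is a back vowel (*fifu*, *zunega*).
Since the last vowel of *filuwza* is /a/ (a back vowel), it takes -o, giving *filuwzao*.
The last vowel of *besve* is /e/, which is a front vowel, so the suffix is -ifi, giving *besveifi*.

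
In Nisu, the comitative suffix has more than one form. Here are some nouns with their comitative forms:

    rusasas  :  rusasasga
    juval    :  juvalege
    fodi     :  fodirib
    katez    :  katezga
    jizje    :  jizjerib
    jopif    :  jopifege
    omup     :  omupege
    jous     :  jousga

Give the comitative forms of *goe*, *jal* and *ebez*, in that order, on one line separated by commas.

goerib, jalege, ebezga

The pattern is sibilance of the final sound: -ga when the stem ends in a sibilant (*rusasas*, *katez*, *jous*); -ege when the stem ends in a non-sibilant consonant (*juval*, *jopif*, *omup*); -rib when the stem ends in a vowel (*fodi*, *jizje*).
Since the final sound of *goe* is /e/ (a vowel), it takes -rib, giving *goerib*.
Since the final sound of *jal* is /l/ (a non-sibilant consonant), it takes -ege, giving *jalege*.
The final sound of *ebez* is /z/, which is a sibilant, so the suffix is -ga, giving *ebezga*.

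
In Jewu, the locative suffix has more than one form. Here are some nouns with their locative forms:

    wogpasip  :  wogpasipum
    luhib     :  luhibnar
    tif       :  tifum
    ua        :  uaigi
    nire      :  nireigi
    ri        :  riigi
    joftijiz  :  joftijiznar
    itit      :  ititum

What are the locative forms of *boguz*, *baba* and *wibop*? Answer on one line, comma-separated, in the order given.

boguznar, babaigi, wibopum

The alternation tracks the final sound of the stem — -um when the stem ends in a voiceless consonant (*wogpasip*, *tif*, *itit*); -nar when the stem ends in a voiced consonant (*luhib*, *joftijiz*); -igi when the stem ends in a vowel (*ua*, *nire*, *ri*).
*boguz*: final sound = /z/, a voiced consonant → -nar → *boguznar*.
Since the final sound of *baba* is /a/ (a vowel), it takes -igi, giving *babaigi*.
The final sound of *wibop* is /p/, which is a voiceless consonant, so the suffix is -um, giving *wibopum*.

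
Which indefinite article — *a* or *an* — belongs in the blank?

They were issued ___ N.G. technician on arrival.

an

The indefinite article is chosen by the initial *sound* of the following word, not its spelling.
The initialism *N.G.* is read letter by letter; the first letter, N, is pronounced /ɛn/, which begins with a vowel sound.
So the article is *an*: They were issued an N.G. technician on arrival.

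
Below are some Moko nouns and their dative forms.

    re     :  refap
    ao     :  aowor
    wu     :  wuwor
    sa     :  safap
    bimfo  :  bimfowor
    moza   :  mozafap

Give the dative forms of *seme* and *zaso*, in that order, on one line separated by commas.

The suffix is conditioned by the last vowel: -wor when the last vowel of the stem is a rounded vowel (*ao*, *wu*, *bimfo*); -fap when the last vowel of the stem is an unrounded vowel (*re*, *sa*, *moza*).
*seme*: last vowel = /e/, an unrounded vowel → -fap → *semefap*.
The last vowel of *zaso* is /o/, which is a rounded vowel, so the suffix is -wor, giving *zasowor*.

semefap, zasowor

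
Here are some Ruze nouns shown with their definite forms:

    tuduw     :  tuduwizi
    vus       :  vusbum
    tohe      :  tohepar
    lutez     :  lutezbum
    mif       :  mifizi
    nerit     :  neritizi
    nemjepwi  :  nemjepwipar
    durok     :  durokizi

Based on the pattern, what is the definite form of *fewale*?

fewalepar

Looking at the final sound of each stem: -bum when the stem ends in a sibilant (*vus*, *lutez*); -izi when the stem ends in a non-sibilant consonant (*tuduw*, *mif*, *nerit*, *durok*); -par when the stem ends in a vowel (*tohe*, *nemjepwi*).
Since the final sound of *fewale* is /e/ (a vowel), it takes -par, giving *fewalepar*.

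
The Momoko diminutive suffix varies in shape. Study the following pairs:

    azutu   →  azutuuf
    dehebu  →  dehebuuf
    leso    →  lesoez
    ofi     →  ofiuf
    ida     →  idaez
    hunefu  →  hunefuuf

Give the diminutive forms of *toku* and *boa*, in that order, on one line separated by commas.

tokuuf, boaez

The suffix is conditioned by the last vowel: -uf when the last vowel of the stem is a high vowel (*azutu*, *dehebu*, *ofi*, *hunefu*); -ez when the last vowel of the stem is a non-high vowel (*leso*, *ida*).
*toku*: last vowel = /u/, a high vowel → -uf → *tokuuf*.
*boa*: last vowel = /a/, a non-high vowel → -ez → *boaez*.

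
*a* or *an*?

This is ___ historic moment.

The indefinite article is chosen by the initial *sound* of the following word, not its spelling.
*historic* begins with the sound /h/ (h is pronounced in standard usage) — a consonant sound.
So the article is *a*: This is a historic moment.

a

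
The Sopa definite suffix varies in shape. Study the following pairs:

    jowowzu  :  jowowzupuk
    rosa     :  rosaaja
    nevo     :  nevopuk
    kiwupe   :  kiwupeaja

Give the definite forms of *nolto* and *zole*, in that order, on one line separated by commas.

noltopuk, zoleaja

The alternation tracks the last vowel of the stem — -puk when the last vowel of the stem is a rounded vowel (*jowowzu*, *nevo*); -aja when the last vowel of the stem is an unrounded vowel (*rosa*, *kiwupe*).
The last vowel of *nolto* is /o/, which is a rounded vowel, so the suffix is -puk, giving *noltopuk*.
Since the last vowel of *zole* is /e/ (an unrounded vowel), it takes -aja, giving *zoleaja*.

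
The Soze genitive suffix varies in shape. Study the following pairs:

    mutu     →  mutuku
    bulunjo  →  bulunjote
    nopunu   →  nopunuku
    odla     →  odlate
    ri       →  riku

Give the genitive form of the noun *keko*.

kekote

The alternation tracks the last vowel of the stem — -ku when the last vowel of the stem is a high vowel (*mutu*, *nopunu*, *ri*); -te when the last vowel of the stem is a non-high vowel (*bulunjo*, *odla*).
*keko* — last vowel /o/ (a non-high vowel) → -te → *kekote*.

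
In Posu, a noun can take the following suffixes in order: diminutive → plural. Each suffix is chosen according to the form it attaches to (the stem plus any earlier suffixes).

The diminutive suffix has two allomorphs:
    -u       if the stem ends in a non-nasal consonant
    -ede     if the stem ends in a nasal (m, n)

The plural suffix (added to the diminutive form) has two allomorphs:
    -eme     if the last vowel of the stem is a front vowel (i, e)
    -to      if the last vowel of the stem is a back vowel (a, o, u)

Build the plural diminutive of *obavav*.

obavavuto

Since the final consonant of *obavav* is /v/ (non-nasal), it takes -u, giving *obavavu*.
The diminutive form *obavavu*: last vowel = /u/, a back vowel → -to → *obavavuto*.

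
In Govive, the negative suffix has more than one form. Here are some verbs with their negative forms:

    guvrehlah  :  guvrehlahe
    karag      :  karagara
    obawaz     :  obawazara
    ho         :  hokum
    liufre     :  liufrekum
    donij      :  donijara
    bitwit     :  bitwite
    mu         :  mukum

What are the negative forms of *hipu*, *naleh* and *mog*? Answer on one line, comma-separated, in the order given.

hipukum, nalehe, mogara

The pattern is voicing of the final sound: -e when the stem ends in a voiceless consonant (*guvrehlah*, *bitwit*); -ara when the stem ends in a voiced consonant (*karag*, *obawaz*, *donij*); -kum when the stem ends in a vowel (*ho*, *liufre*, *mu*).
Since the final sound of *hipu* is /u/ (a vowel), it takes -kum, giving *hipukum*.
*naleh* — final sound /h/ (a voiceless consonant) → -e → *nalehe*.
*mog* — final sound /g/ (a voiced consonant) → -ara → *mogara*.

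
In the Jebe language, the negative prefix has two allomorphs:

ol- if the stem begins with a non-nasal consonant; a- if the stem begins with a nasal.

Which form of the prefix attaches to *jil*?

ol-

The first consonant of *jil* is /j/, which is non-nasal, so the prefix is ol-.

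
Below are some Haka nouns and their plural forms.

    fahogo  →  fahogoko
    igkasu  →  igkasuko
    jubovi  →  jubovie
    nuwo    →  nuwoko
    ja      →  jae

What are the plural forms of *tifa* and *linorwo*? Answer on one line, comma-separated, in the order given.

Looking at the last vowel of each stem: -ko when the last vowel of the stem is a rounded vowel (*fahogo*, *igkasu*, *nuwo*); -e when the last vowel of the stem is an unrounded vowel (*jubovi*, *ja*).
*tifa* — last vowel /a/ (an unrounded vowel) → -e → *tifae*.
The last vowel of *linorwo* is /o/, which is a rounded vowel, so the suffix is -ko, giving *linorwoko*.

tifae, linorwoko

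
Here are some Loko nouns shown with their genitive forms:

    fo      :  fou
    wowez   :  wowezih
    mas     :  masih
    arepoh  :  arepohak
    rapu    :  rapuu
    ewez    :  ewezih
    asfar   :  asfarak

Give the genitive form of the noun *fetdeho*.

fetdehou

Looking at the final sound of each stem: -ih when the stem ends in a sibilant (*wowez*, *mas*, *ewez*); -ak when the stem ends in a non-sibilant consonant (*arepoh*, *asfar*); -u when the stem ends in a vowel (*fo*, *rapu*).
*fetdeho* — final sound /o/ (a vowel) → -u → *fetdehou*.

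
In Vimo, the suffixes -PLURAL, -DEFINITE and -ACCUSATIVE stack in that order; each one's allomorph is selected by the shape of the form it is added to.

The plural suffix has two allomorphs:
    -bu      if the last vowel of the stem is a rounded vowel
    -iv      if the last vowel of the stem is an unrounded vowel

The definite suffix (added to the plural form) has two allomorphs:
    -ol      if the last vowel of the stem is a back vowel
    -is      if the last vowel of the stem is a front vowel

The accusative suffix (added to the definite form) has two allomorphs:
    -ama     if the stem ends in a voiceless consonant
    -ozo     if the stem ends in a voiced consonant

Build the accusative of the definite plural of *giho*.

gihobuolozo

*giho* — last vowel /o/ (a rounded vowel) → -bu → *gihobu*.
Since the last vowel of the plural form *gihobu* is /u/ (a back vowel), it takes -ol, giving *gihobuol*.
The definite form *gihobuol* — final consonant /l/ (voiced) → -ozo → *gihobuolozo*.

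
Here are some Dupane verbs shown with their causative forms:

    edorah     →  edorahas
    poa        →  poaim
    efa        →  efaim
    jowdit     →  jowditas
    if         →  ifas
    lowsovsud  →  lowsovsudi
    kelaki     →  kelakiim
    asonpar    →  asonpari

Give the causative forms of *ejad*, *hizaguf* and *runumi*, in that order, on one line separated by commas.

The alternation tracks the final sound of the stem — -as when the stem ends in a voiceless consonant (*edorah*, *jowdit*, *if*); -i when the stem ends in a voiced consonant (*lowsovsud*, *asonpar*); -im when the stem ends in a vowel (*poa*, *efa*, *kelaki*).
*ejad* — final sound /d/ (a voiced consonant) → -i → *ejadi*.
*hizaguf* — final sound /f/ (a voiceless consonant) → -as → *hizagufas*.
*runumi* — final sound /i/ (a vowel) → -im → *runumiim*.

ejadi, hizagufas, runumiim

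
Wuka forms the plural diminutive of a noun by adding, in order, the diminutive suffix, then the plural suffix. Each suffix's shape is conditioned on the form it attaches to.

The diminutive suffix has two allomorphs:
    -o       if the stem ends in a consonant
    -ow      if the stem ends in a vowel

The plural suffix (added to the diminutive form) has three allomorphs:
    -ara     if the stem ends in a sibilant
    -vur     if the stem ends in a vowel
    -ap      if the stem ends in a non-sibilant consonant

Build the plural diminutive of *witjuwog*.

witjuwogovur

Since the final sound of *witjuwog* is /g/ (a consonant), it takes -o, giving *witjuwogo*.
The final sound of the diminutive form *witjuwogo* is /o/, which is a vowel, so the plural suffix is -vur, giving *witjuwogovur*.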